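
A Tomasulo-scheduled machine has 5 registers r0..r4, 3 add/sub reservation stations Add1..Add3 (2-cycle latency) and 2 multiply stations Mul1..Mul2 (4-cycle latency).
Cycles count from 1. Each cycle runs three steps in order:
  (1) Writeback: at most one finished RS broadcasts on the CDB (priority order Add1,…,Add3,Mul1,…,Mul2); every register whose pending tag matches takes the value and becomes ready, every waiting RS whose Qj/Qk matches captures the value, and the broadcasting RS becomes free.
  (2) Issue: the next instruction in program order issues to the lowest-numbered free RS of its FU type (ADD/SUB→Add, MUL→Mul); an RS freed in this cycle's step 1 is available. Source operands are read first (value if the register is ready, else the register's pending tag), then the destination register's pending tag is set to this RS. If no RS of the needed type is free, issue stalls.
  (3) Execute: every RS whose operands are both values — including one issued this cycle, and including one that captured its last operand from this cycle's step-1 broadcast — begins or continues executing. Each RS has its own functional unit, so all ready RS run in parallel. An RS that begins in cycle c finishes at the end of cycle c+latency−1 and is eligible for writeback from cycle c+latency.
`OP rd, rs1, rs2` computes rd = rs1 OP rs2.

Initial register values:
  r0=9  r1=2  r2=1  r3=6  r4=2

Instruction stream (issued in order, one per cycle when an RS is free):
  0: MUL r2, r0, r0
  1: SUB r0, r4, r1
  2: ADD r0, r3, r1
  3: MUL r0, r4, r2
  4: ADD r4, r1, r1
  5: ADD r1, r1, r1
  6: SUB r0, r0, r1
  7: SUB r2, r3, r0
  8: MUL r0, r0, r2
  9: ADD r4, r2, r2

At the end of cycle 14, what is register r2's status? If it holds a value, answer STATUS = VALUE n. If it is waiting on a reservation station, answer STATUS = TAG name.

cycle 1: issue MUL r2<-Mul1 // r0:9,r1:2,r2:Mul1,r3:6,r4:2
cycle 2: issue SUB r0<-Add1 // r0:Add1,r1:2,r2:Mul1,r3:6,r4:2
cycle 3: issue ADD r0<-Add2 // r0:Add2,r1:2,r2:Mul1,r3:6,r4:2
cycle 4: CDB Add1=0; issue MUL r0<-Mul2 // r0:Mul2,r1:2,r2:Mul1,r3:6,r4:2
cycle 5: CDB Add2=8; issue ADD r4<-Add1 // r0:Mul2,r1:2,r2:Mul1,r3:6,r4:Add1
cycle 6: CDB Mul1=81; issue ADD r1<-Add2 // r0:Mul2,r1:Add2,r2:81,r3:6,r4:Add1
cycle 7: CDB Add1=4; issue SUB r0<-Add1 // r0:Add1,r1:Add2,r2:81,r3:6,r4:4
cycle 8: CDB Add2=4; issue SUB r2<-Add2 // r0:Add1,r1:4,r2:Add2,r3:6,r4:4
cycle 9: issue MUL r0<-Mul1 // r0:Mul1,r1:4,r2:Add2,r3:6,r4:4
cycle 10: CDB Mul2=162; issue ADD r4<-Add3 // r0:Mul1,r1:4,r2:Add2,r3:6,r4:Add3
cycle 11: - // r0:Mul1,r1:4,r2:Add2,r3:6,r4:Add3
cycle 12: CDB Add1=158 // r0:Mul1,r1:4,r2:Add2,r3:6,r4:Add3
cycle 13: - // r0:Mul1,r1:4,r2:Add2,r3:6,r4:Add3
cycle 14: CDB Add2=-152 // r0:Mul1,r1:4,r2:-152,r3:6,r4:Add3

STATUS = VALUE -152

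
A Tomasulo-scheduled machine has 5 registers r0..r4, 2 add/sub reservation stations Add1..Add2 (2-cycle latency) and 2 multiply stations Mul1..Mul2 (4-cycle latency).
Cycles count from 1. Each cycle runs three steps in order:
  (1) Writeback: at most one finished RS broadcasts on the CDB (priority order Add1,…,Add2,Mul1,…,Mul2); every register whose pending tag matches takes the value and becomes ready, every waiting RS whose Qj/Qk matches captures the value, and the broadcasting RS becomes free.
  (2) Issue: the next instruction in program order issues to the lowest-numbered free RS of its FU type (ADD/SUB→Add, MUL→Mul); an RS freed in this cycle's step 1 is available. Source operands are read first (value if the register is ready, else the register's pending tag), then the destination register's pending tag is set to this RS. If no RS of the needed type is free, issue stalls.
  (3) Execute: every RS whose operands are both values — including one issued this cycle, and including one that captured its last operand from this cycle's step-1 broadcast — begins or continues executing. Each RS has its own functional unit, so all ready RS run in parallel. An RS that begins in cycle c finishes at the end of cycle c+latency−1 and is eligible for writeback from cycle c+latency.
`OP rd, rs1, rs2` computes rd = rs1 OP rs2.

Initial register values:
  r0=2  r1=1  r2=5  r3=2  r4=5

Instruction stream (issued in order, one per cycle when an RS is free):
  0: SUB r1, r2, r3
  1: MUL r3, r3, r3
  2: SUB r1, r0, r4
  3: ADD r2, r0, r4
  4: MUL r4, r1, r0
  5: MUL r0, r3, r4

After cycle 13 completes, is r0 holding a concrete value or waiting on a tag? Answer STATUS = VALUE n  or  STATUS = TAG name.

STATUS = VALUE -24

  c1: issue SUB r1<-Add1  regs: r0:2,r1:Add1,r2:5,r3:2,r4:5
  c2: issue MUL r3<-Mul1  regs: r0:2,r1:Add1,r2:5,r3:Mul1,r4:5
  c3: CDB Add1=3; issue SUB r1<-Add1  regs: r0:2,r1:Add1,r2:5,r3:Mul1,r4:5
  c4: issue ADD r2<-Add2  regs: r0:2,r1:Add1,r2:Add2,r3:Mul1,r4:5
  c5: CDB Add1=-3; issue MUL r4<-Mul2  regs: r0:2,r1:-3,r2:Add2,r3:Mul1,r4:Mul2
  c6: CDB Add2=7; stall  regs: r0:2,r1:-3,r2:7,r3:Mul1,r4:Mul2
  c7: CDB Mul1=4; issue MUL r0<-Mul1  regs: r0:Mul1,r1:-3,r2:7,r3:4,r4:Mul2
  c8: -  regs: r0:Mul1,r1:-3,r2:7,r3:4,r4:Mul2
  c9: CDB Mul2=-6  regs: r0:Mul1,r1:-3,r2:7,r3:4,r4:-6
  c10: -  regs: r0:Mul1,r1:-3,r2:7,r3:4,r4:-6
  c11: -  regs: r0:Mul1,r1:-3,r2:7,r3:4,r4:-6
  c12: -  regs: r0:Mul1,r1:-3,r2:7,r3:4,r4:-6
  c13: CDB Mul1=-24  regs: r0:-24,r1:-3,r2:7,r3:4,r4:-6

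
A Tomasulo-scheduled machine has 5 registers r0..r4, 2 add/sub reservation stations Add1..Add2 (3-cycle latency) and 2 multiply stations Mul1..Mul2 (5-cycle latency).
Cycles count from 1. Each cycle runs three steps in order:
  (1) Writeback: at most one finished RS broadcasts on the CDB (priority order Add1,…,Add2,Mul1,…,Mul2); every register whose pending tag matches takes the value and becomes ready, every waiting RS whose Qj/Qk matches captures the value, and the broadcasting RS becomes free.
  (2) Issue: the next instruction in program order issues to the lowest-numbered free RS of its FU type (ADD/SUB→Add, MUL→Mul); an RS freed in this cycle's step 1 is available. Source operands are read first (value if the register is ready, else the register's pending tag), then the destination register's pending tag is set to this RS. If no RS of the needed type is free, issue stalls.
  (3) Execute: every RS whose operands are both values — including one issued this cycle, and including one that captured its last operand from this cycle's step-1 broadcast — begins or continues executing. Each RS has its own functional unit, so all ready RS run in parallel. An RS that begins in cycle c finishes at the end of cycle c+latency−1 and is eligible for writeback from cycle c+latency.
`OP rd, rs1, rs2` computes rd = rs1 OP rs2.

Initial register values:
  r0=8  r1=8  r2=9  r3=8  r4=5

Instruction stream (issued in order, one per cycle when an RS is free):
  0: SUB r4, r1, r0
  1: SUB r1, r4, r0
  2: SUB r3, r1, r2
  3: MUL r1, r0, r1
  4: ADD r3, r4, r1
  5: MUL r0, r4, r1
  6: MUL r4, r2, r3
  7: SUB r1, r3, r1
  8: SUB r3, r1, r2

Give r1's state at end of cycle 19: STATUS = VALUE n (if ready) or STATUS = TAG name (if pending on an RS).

cycle 1: issue SUB r4<-Add1 // r0:8,r1:8,r2:9,r3:8,r4:Add1
cycle 2: issue SUB r1<-Add2 // r0:8,r1:Add2,r2:9,r3:8,r4:Add1
cycle 3: stall // r0:8,r1:Add2,r2:9,r3:8,r4:Add1
cycle 4: CDB Add1=0; issue SUB r3<-Add1 // r0:8,r1:Add2,r2:9,r3:Add1,r4:0
cycle 5: issue MUL r1<-Mul1 // r0:8,r1:Mul1,r2:9,r3:Add1,r4:0
cycle 6: stall // r0:8,r1:Mul1,r2:9,r3:Add1,r4:0
cycle 7: CDB Add2=-8; issue ADD r3<-Add2 // r0:8,r1:Mul1,r2:9,r3:Add2,r4:0
cycle 8: issue MUL r0<-Mul2 // r0:Mul2,r1:Mul1,r2:9,r3:Add2,r4:0
cycle 9: stall // r0:Mul2,r1:Mul1,r2:9,r3:Add2,r4:0
cycle 10: CDB Add1=-17; stall // r0:Mul2,r1:Mul1,r2:9,r3:Add2,r4:0
cycle 11: stall // r0:Mul2,r1:Mul1,r2:9,r3:Add2,r4:0
cycle 12: CDB Mul1=-64; issue MUL r4<-Mul1 // r0:Mul2,r1:-64,r2:9,r3:Add2,r4:Mul1
cycle 13: issue SUB r1<-Add1 // r0:Mul2,r1:Add1,r2:9,r3:Add2,r4:Mul1
cycle 14: stall // r0:Mul2,r1:Add1,r2:9,r3:Add2,r4:Mul1
cycle 15: CDB Add2=-64; issue SUB r3<-Add2 // r0:Mul2,r1:Add1,r2:9,r3:Add2,r4:Mul1
cycle 16: - // r0:Mul2,r1:Add1,r2:9,r3:Add2,r4:Mul1
cycle 17: CDB Mul2=0 // r0:0,r1:Add1,r2:9,r3:Add2,r4:Mul1
cycle 18: CDB Add1=0 // r0:0,r1:0,r2:9,r3:Add2,r4:Mul1
cycle 19: - // r0:0,r1:0,r2:9,r3:Add2,r4:Mul1

STATUS = VALUE 0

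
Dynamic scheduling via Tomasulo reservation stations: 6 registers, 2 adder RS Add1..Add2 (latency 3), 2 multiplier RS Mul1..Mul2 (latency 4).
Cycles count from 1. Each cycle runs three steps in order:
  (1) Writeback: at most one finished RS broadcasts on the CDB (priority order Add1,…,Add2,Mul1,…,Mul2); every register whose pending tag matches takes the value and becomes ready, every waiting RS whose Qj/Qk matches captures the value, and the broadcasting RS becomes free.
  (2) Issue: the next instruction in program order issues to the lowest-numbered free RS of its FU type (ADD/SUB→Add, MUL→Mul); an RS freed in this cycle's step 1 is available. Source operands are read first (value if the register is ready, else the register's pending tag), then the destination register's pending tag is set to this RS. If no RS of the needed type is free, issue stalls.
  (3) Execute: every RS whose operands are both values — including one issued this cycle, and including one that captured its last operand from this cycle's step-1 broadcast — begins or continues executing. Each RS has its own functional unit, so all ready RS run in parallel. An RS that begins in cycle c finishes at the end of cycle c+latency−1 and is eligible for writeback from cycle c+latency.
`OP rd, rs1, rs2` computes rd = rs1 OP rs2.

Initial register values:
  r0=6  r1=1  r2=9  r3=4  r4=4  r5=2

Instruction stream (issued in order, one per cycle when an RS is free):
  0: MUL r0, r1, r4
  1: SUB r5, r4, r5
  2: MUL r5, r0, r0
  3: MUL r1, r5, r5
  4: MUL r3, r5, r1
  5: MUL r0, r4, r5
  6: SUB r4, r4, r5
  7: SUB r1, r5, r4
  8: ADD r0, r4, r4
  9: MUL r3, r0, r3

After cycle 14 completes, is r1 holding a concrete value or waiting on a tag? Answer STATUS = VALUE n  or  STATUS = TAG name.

  c1: issue MUL r0<-Mul1  regs: r0:Mul1,r1:1,r2:9,r3:4,r4:4,r5:2
  c2: issue SUB r5<-Add1  regs: r0:Mul1,r1:1,r2:9,r3:4,r4:4,r5:Add1
  c3: issue MUL r5<-Mul2  regs: r0:Mul1,r1:1,r2:9,r3:4,r4:4,r5:Mul2
  c4: stall  regs: r0:Mul1,r1:1,r2:9,r3:4,r4:4,r5:Mul2
  c5: CDB Add1=2; stall  regs: r0:Mul1,r1:1,r2:9,r3:4,r4:4,r5:Mul2
  c6: CDB Mul1=4; issue MUL r1<-Mul1  regs: r0:4,r1:Mul1,r2:9,r3:4,r4:4,r5:Mul2
  c7: stall  regs: r0:4,r1:Mul1,r2:9,r3:4,r4:4,r5:Mul2
  c8: stall  regs: r0:4,r1:Mul1,r2:9,r3:4,r4:4,r5:Mul2
  c9: stall  regs: r0:4,r1:Mul1,r2:9,r3:4,r4:4,r5:Mul2
  c10: CDB Mul2=16; issue MUL r3<-Mul2  regs: r0:4,r1:Mul1,r2:9,r3:Mul2,r4:4,r5:16
  c11: stall  regs: r0:4,r1:Mul1,r2:9,r3:Mul2,r4:4,r5:16
  c12: stall  regs: r0:4,r1:Mul1,r2:9,r3:Mul2,r4:4,r5:16
  c13: stall  regs: r0:4,r1:Mul1,r2:9,r3:Mul2,r4:4,r5:16
  c14: CDB Mul1=256; issue MUL r0<-Mul1  regs: r0:Mul1,r1:256,r2:9,r3:Mul2,r4:4,r5:16

STATUS = VALUE 256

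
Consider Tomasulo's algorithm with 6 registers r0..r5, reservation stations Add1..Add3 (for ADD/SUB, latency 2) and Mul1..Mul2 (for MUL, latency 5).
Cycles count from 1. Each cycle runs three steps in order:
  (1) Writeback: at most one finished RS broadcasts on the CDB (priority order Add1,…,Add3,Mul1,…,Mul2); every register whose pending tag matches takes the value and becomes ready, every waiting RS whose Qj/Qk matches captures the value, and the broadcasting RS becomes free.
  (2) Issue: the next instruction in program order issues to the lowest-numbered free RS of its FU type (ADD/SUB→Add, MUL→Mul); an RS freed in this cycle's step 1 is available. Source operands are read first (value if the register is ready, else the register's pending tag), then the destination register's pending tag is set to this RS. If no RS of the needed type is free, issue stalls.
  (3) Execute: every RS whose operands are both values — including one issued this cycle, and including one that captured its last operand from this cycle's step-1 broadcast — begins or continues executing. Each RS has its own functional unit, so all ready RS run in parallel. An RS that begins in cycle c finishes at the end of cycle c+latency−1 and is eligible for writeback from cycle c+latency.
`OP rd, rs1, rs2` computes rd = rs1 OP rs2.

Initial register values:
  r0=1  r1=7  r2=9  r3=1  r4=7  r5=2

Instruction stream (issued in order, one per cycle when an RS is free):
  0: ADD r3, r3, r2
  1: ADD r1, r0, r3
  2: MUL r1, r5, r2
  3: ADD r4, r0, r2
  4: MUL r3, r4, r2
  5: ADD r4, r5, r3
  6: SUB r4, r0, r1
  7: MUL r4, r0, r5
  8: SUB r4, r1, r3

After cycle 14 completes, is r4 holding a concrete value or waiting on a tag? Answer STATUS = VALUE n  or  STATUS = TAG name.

c1: issue ADD r3<-Add1 | r0:1,r1:7,r2:9,r3:Add1,r4:7,r5:2
c2: issue ADD r1<-Add2 | r0:1,r1:Add2,r2:9,r3:Add1,r4:7,r5:2
c3: CDB Add1=10; issue MUL r1<-Mul1 | r0:1,r1:Mul1,r2:9,r3:10,r4:7,r5:2
c4: issue ADD r4<-Add1 | r0:1,r1:Mul1,r2:9,r3:10,r4:Add1,r5:2
c5: CDB Add2=11; issue MUL r3<-Mul2 | r0:1,r1:Mul1,r2:9,r3:Mul2,r4:Add1,r5:2
c6: CDB Add1=10; issue ADD r4<-Add1 | r0:1,r1:Mul1,r2:9,r3:Mul2,r4:Add1,r5:2
c7: issue SUB r4<-Add2 | r0:1,r1:Mul1,r2:9,r3:Mul2,r4:Add2,r5:2
c8: CDB Mul1=18; issue MUL r4<-Mul1 | r0:1,r1:18,r2:9,r3:Mul2,r4:Mul1,r5:2
c9: issue SUB r4<-Add3 | r0:1,r1:18,r2:9,r3:Mul2,r4:Add3,r5:2
c10: CDB Add2=-17 | r0:1,r1:18,r2:9,r3:Mul2,r4:Add3,r5:2
c11: CDB Mul2=90 | r0:1,r1:18,r2:9,r3:90,r4:Add3,r5:2
c12: - | r0:1,r1:18,r2:9,r3:90,r4:Add3,r5:2
c13: CDB Add1=92 | r0:1,r1:18,r2:9,r3:90,r4:Add3,r5:2
c14: CDB Add3=-72 | r0:1,r1:18,r2:9,r3:90,r4:-72,r5:2

STATUS = VALUE -72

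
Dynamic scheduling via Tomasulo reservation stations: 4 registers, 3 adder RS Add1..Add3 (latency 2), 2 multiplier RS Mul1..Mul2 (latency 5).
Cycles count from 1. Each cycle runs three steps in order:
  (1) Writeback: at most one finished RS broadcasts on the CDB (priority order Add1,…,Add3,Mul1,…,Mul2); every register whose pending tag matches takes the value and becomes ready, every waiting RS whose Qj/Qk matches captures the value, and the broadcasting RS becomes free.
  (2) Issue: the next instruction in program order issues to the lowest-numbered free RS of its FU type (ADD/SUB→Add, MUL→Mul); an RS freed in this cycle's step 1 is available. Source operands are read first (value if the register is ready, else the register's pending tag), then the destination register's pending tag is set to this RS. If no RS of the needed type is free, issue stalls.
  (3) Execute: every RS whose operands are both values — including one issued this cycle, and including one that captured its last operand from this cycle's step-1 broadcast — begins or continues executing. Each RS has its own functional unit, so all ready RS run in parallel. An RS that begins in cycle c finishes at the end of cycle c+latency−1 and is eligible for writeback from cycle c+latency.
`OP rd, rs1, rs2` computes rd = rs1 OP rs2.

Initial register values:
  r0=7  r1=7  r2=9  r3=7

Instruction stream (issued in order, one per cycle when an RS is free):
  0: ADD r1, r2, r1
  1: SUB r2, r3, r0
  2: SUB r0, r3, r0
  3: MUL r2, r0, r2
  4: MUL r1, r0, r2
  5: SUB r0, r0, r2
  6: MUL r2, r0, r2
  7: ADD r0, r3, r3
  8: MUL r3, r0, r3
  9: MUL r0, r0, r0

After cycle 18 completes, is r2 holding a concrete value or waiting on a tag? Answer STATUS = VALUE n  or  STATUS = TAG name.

  c1: issue ADD r1<-Add1  regs: r0:7,r1:Add1,r2:9,r3:7
  c2: issue SUB r2<-Add2  regs: r0:7,r1:Add1,r2:Add2,r3:7
  c3: CDB Add1=16; issue SUB r0<-Add1  regs: r0:Add1,r1:16,r2:Add2,r3:7
  c4: CDB Add2=0; issue MUL r2<-Mul1  regs: r0:Add1,r1:16,r2:Mul1,r3:7
  c5: CDB Add1=0; issue MUL r1<-Mul2  regs: r0:0,r1:Mul2,r2:Mul1,r3:7
  c6: issue SUB r0<-Add1  regs: r0:Add1,r1:Mul2,r2:Mul1,r3:7
  c7: stall  regs: r0:Add1,r1:Mul2,r2:Mul1,r3:7
  c8: stall  regs: r0:Add1,r1:Mul2,r2:Mul1,r3:7
  c9: stall  regs: r0:Add1,r1:Mul2,r2:Mul1,r3:7
  c10: CDB Mul1=0; issue MUL r2<-Mul1  regs: r0:Add1,r1:Mul2,r2:Mul1,r3:7
  c11: issue ADD r0<-Add2  regs: r0:Add2,r1:Mul2,r2:Mul1,r3:7
  c12: CDB Add1=0; stall  regs: r0:Add2,r1:Mul2,r2:Mul1,r3:7
  c13: CDB Add2=14; stall  regs: r0:14,r1:Mul2,r2:Mul1,r3:7
  c14: stall  regs: r0:14,r1:Mul2,r2:Mul1,r3:7
  c15: CDB Mul2=0; issue MUL r3<-Mul2  regs: r0:14,r1:0,r2:Mul1,r3:Mul2
  c16: stall  regs: r0:14,r1:0,r2:Mul1,r3:Mul2
  c17: CDB Mul1=0; issue MUL r0<-Mul1  regs: r0:Mul1,r1:0,r2:0,r3:Mul2
  c18: -  regs: r0:Mul1,r1:0,r2:0,r3:Mul2

STATUS = VALUE 0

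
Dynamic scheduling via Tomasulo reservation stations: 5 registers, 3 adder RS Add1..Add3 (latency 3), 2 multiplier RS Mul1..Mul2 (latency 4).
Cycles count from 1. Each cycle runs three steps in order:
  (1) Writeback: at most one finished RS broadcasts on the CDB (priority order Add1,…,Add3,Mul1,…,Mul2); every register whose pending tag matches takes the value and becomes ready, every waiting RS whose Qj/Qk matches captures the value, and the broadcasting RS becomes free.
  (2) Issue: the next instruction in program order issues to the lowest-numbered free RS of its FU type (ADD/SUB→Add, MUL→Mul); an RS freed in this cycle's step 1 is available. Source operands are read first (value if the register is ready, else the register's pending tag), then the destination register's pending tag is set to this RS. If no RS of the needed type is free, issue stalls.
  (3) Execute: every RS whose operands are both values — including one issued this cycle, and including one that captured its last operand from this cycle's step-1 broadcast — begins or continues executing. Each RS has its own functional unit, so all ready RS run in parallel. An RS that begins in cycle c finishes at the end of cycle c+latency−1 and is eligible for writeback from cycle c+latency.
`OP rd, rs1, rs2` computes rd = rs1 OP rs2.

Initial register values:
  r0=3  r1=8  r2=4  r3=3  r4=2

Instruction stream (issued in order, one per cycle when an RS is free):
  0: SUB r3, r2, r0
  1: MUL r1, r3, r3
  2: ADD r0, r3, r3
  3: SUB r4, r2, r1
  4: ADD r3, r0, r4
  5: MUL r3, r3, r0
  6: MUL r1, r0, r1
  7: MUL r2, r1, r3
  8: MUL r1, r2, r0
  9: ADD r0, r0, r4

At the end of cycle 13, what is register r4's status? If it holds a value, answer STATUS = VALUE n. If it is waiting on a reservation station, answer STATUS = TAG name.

STATUS = VALUE 3

  c1: issue SUB r3<-Add1  regs: r0:3,r1:8,r2:4,r3:Add1,r4:2
  c2: issue MUL r1<-Mul1  regs: r0:3,r1:Mul1,r2:4,r3:Add1,r4:2
  c3: issue ADD r0<-Add2  regs: r0:Add2,r1:Mul1,r2:4,r3:Add1,r4:2
  c4: CDB Add1=1; issue SUB r4<-Add1  regs: r0:Add2,r1:Mul1,r2:4,r3:1,r4:Add1
  c5: issue ADD r3<-Add3  regs: r0:Add2,r1:Mul1,r2:4,r3:Add3,r4:Add1
  c6: issue MUL r3<-Mul2  regs: r0:Add2,r1:Mul1,r2:4,r3:Mul2,r4:Add1
  c7: CDB Add2=2; stall  regs: r0:2,r1:Mul1,r2:4,r3:Mul2,r4:Add1
  c8: CDB Mul1=1; issue MUL r1<-Mul1  regs: r0:2,r1:Mul1,r2:4,r3:Mul2,r4:Add1
  c9: stall  regs: r0:2,r1:Mul1,r2:4,r3:Mul2,r4:Add1
  c10: stall  regs: r0:2,r1:Mul1,r2:4,r3:Mul2,r4:Add1
  c11: CDB Add1=3; stall  regs: r0:2,r1:Mul1,r2:4,r3:Mul2,r4:3
  c12: CDB Mul1=2; issue MUL r2<-Mul1  regs: r0:2,r1:2,r2:Mul1,r3:Mul2,r4:3
  c13: stall  regs: r0:2,r1:2,r2:Mul1,r3:Mul2,r4:3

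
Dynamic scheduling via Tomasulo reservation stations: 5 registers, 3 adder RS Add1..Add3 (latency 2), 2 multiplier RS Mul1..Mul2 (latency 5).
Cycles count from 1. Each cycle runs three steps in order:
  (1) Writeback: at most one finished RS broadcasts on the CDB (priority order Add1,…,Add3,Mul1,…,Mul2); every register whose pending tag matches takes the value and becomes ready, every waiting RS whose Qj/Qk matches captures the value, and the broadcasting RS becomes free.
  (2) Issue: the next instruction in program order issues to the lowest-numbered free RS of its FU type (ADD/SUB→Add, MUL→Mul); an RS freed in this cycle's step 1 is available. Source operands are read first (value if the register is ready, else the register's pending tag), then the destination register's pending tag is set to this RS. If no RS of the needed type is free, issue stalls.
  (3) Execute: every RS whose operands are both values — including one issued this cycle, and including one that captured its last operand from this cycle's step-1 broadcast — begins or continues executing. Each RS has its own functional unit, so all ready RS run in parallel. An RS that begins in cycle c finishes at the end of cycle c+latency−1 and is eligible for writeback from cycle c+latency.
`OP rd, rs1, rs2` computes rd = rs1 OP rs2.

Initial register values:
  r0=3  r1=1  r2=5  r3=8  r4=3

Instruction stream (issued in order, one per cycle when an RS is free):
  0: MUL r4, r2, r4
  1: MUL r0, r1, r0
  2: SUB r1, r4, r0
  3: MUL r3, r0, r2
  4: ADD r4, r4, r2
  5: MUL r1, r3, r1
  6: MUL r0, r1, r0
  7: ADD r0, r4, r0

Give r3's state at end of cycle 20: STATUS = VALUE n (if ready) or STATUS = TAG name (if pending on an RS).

STATUS = VALUE 15

  c1: issue MUL r4<-Mul1  regs: r0:3,r1:1,r2:5,r3:8,r4:Mul1
  c2: issue MUL r0<-Mul2  regs: r0:Mul2,r1:1,r2:5,r3:8,r4:Mul1
  c3: issue SUB r1<-Add1  regs: r0:Mul2,r1:Add1,r2:5,r3:8,r4:Mul1
  c4: stall  regs: r0:Mul2,r1:Add1,r2:5,r3:8,r4:Mul1
  c5: stall  regs: r0:Mul2,r1:Add1,r2:5,r3:8,r4:Mul1
  c6: CDB Mul1=15; issue MUL r3<-Mul1  regs: r0:Mul2,r1:Add1,r2:5,r3:Mul1,r4:15
  c7: CDB Mul2=3; issue ADD r4<-Add2  regs: r0:3,r1:Add1,r2:5,r3:Mul1,r4:Add2
  c8: issue MUL r1<-Mul2  regs: r0:3,r1:Mul2,r2:5,r3:Mul1,r4:Add2
  c9: CDB Add1=12; stall  regs: r0:3,r1:Mul2,r2:5,r3:Mul1,r4:Add2
  c10: CDB Add2=20; stall  regs: r0:3,r1:Mul2,r2:5,r3:Mul1,r4:20
  c11: stall  regs: r0:3,r1:Mul2,r2:5,r3:Mul1,r4:20
  c12: CDB Mul1=15; issue MUL r0<-Mul1  regs: r0:Mul1,r1:Mul2,r2:5,r3:15,r4:20
  c13: issue ADD r0<-Add1  regs: r0:Add1,r1:Mul2,r2:5,r3:15,r4:20
  c14: -  regs: r0:Add1,r1:Mul2,r2:5,r3:15,r4:20
  c15: -  regs: r0:Add1,r1:Mul2,r2:5,r3:15,r4:20
  c16: -  regs: r0:Add1,r1:Mul2,r2:5,r3:15,r4:20
  c17: CDB Mul2=180  regs: r0:Add1,r1:180,r2:5,r3:15,r4:20
  c18: -  regs: r0:Add1,r1:180,r2:5,r3:15,r4:20
  c19: -  regs: r0:Add1,r1:180,r2:5,r3:15,r4:20
  c20: -  regs: r0:Add1,r1:180,r2:5,r3:15,r4:20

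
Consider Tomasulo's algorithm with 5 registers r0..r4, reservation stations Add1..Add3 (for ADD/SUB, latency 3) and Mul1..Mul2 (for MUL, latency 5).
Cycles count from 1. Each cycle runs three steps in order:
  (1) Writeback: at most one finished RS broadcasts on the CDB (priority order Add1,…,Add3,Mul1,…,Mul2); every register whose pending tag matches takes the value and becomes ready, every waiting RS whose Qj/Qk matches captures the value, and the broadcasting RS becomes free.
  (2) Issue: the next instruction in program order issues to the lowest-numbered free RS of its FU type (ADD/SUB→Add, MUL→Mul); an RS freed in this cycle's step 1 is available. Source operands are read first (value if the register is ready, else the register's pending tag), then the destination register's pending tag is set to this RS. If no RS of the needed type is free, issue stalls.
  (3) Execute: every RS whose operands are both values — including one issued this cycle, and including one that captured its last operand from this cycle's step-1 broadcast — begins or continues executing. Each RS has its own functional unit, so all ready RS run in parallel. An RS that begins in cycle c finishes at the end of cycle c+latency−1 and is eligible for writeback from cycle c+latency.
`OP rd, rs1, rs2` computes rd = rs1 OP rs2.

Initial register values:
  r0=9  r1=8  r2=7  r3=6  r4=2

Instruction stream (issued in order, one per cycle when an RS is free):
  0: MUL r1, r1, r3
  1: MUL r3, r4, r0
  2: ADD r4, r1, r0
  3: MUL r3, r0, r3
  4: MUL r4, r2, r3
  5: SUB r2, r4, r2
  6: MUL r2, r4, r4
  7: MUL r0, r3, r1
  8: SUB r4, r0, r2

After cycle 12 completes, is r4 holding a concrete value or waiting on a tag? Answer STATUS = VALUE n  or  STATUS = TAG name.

STATUS = TAG Mul2

cycle 1: issue MUL r1<-Mul1 // r0:9,r1:Mul1,r2:7,r3:6,r4:2
cycle 2: issue MUL r3<-Mul2 // r0:9,r1:Mul1,r2:7,r3:Mul2,r4:2
cycle 3: issue ADD r4<-Add1 // r0:9,r1:Mul1,r2:7,r3:Mul2,r4:Add1
cycle 4: stall // r0:9,r1:Mul1,r2:7,r3:Mul2,r4:Add1
cycle 5: stall // r0:9,r1:Mul1,r2:7,r3:Mul2,r4:Add1
cycle 6: CDB Mul1=48; issue MUL r3<-Mul1 // r0:9,r1:48,r2:7,r3:Mul1,r4:Add1
cycle 7: CDB Mul2=18; issue MUL r4<-Mul2 // r0:9,r1:48,r2:7,r3:Mul1,r4:Mul2
cycle 8: issue SUB r2<-Add2 // r0:9,r1:48,r2:Add2,r3:Mul1,r4:Mul2
cycle 9: CDB Add1=57; stall // r0:9,r1:48,r2:Add2,r3:Mul1,r4:Mul2
cycle 10: stall // r0:9,r1:48,r2:Add2,r3:Mul1,r4:Mul2
cycle 11: stall // r0:9,r1:48,r2:Add2,r3:Mul1,r4:Mul2
cycle 12: CDB Mul1=162; issue MUL r2<-Mul1 // r0:9,r1:48,r2:Mul1,r3:162,r4:Mul2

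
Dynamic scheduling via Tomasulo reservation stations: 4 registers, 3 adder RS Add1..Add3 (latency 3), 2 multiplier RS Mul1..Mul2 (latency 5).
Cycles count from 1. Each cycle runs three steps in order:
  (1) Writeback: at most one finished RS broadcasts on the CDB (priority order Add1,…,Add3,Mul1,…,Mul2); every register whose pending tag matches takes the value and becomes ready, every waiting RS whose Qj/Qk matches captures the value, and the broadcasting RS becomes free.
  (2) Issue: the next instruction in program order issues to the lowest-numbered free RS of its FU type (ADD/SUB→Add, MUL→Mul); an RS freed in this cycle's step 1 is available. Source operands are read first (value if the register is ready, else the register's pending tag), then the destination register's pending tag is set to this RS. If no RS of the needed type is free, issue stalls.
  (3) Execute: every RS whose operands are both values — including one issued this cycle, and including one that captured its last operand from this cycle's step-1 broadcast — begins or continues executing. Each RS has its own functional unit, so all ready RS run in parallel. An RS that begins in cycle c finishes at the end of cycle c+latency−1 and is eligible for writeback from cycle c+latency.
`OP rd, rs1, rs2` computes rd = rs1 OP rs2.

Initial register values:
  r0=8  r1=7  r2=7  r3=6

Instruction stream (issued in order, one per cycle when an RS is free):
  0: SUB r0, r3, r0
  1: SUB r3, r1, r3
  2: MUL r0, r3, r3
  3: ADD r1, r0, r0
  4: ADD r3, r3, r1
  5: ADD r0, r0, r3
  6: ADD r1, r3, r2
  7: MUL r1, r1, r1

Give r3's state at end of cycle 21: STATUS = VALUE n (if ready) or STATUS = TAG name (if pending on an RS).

c1: issue SUB r0<-Add1 | r0:Add1,r1:7,r2:7,r3:6
c2: issue SUB r3<-Add2 | r0:Add1,r1:7,r2:7,r3:Add2
c3: issue MUL r0<-Mul1 | r0:Mul1,r1:7,r2:7,r3:Add2
c4: CDB Add1=-2; issue ADD r1<-Add1 | r0:Mul1,r1:Add1,r2:7,r3:Add2
c5: CDB Add2=1; issue ADD r3<-Add2 | r0:Mul1,r1:Add1,r2:7,r3:Add2
c6: issue ADD r0<-Add3 | r0:Add3,r1:Add1,r2:7,r3:Add2
c7: stall | r0:Add3,r1:Add1,r2:7,r3:Add2
c8: stall | r0:Add3,r1:Add1,r2:7,r3:Add2
c9: stall | r0:Add3,r1:Add1,r2:7,r3:Add2
c10: CDB Mul1=1; stall | r0:Add3,r1:Add1,r2:7,r3:Add2
c11: stall | r0:Add3,r1:Add1,r2:7,r3:Add2
c12: stall | r0:Add3,r1:Add1,r2:7,r3:Add2
c13: CDB Add1=2; issue ADD r1<-Add1 | r0:Add3,r1:Add1,r2:7,r3:Add2
c14: issue MUL r1<-Mul1 | r0:Add3,r1:Mul1,r2:7,r3:Add2
c15: - | r0:Add3,r1:Mul1,r2:7,r3:Add2
c16: CDB Add2=3 | r0:Add3,r1:Mul1,r2:7,r3:3
c17: - | r0:Add3,r1:Mul1,r2:7,r3:3
c18: - | r0:Add3,r1:Mul1,r2:7,r3:3
c19: CDB Add1=10 | r0:Add3,r1:Mul1,r2:7,r3:3
c20: CDB Add3=4 | r0:4,r1:Mul1,r2:7,r3:3
c21: - | r0:4,r1:Mul1,r2:7,r3:3

STATUS = VALUE 3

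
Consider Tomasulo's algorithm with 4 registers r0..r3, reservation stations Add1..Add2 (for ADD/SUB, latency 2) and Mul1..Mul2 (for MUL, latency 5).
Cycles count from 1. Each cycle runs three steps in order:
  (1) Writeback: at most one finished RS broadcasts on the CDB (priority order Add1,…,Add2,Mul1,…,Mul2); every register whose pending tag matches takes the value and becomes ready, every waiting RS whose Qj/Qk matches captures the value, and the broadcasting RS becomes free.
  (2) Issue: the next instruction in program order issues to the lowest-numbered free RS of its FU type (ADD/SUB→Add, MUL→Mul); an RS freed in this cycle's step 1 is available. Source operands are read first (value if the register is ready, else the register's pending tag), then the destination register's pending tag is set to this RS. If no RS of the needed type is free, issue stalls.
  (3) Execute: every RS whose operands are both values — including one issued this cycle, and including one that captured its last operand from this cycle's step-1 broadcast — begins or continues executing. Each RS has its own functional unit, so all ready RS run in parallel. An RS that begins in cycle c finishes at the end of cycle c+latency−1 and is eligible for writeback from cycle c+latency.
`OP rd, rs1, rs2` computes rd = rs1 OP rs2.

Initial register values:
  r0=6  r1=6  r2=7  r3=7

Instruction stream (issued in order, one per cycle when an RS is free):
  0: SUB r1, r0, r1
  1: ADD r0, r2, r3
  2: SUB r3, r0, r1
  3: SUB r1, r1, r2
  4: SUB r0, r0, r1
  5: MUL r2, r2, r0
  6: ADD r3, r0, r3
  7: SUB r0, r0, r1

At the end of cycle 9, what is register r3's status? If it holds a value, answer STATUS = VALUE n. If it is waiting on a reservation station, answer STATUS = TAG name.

STATUS = TAG Add2

  c1: issue SUB r1<-Add1  regs: r0:6,r1:Add1,r2:7,r3:7
  c2: issue ADD r0<-Add2  regs: r0:Add2,r1:Add1,r2:7,r3:7
  c3: CDB Add1=0; issue SUB r3<-Add1  regs: r0:Add2,r1:0,r2:7,r3:Add1
  c4: CDB Add2=14; issue SUB r1<-Add2  regs: r0:14,r1:Add2,r2:7,r3:Add1
  c5: stall  regs: r0:14,r1:Add2,r2:7,r3:Add1
  c6: CDB Add1=14; issue SUB r0<-Add1  regs: r0:Add1,r1:Add2,r2:7,r3:14
  c7: CDB Add2=-7; issue MUL r2<-Mul1  regs: r0:Add1,r1:-7,r2:Mul1,r3:14
  c8: issue ADD r3<-Add2  regs: r0:Add1,r1:-7,r2:Mul1,r3:Add2
  c9: CDB Add1=21; issue SUB r0<-Add1  regs: r0:Add1,r1:-7,r2:Mul1,r3:Add2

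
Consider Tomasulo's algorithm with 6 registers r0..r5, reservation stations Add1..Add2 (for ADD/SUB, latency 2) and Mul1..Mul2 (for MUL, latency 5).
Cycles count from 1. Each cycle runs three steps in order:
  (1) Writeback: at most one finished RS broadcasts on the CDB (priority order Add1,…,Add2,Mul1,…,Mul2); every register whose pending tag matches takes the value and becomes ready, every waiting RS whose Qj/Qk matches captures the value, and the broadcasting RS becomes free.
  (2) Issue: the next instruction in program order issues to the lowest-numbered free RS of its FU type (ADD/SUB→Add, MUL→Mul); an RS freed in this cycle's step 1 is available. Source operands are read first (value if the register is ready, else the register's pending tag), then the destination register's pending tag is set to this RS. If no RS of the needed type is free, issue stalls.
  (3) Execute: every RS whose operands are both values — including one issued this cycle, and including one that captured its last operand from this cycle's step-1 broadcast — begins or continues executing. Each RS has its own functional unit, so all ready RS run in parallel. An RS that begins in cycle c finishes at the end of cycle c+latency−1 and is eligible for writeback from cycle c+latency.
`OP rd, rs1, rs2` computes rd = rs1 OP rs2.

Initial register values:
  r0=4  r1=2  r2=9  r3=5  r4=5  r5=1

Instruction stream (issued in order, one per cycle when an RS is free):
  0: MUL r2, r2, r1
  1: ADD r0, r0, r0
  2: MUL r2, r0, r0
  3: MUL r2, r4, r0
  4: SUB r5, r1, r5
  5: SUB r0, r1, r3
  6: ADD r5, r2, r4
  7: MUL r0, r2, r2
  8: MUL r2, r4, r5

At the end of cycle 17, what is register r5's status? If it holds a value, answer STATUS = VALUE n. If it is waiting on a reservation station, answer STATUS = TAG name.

c1: issue MUL r2<-Mul1 | r0:4,r1:2,r2:Mul1,r3:5,r4:5,r5:1
c2: issue ADD r0<-Add1 | r0:Add1,r1:2,r2:Mul1,r3:5,r4:5,r5:1
c3: issue MUL r2<-Mul2 | r0:Add1,r1:2,r2:Mul2,r3:5,r4:5,r5:1
c4: CDB Add1=8; stall | r0:8,r1:2,r2:Mul2,r3:5,r4:5,r5:1
c5: stall | r0:8,r1:2,r2:Mul2,r3:5,r4:5,r5:1
c6: CDB Mul1=18; issue MUL r2<-Mul1 | r0:8,r1:2,r2:Mul1,r3:5,r4:5,r5:1
c7: issue SUB r5<-Add1 | r0:8,r1:2,r2:Mul1,r3:5,r4:5,r5:Add1
c8: issue SUB r0<-Add2 | r0:Add2,r1:2,r2:Mul1,r3:5,r4:5,r5:Add1
c9: CDB Add1=1; issue ADD r5<-Add1 | r0:Add2,r1:2,r2:Mul1,r3:5,r4:5,r5:Add1
c10: CDB Add2=-3; stall | r0:-3,r1:2,r2:Mul1,r3:5,r4:5,r5:Add1
c11: CDB Mul1=40; issue MUL r0<-Mul1 | r0:Mul1,r1:2,r2:40,r3:5,r4:5,r5:Add1
c12: CDB Mul2=64; issue MUL r2<-Mul2 | r0:Mul1,r1:2,r2:Mul2,r3:5,r4:5,r5:Add1
c13: CDB Add1=45 | r0:Mul1,r1:2,r2:Mul2,r3:5,r4:5,r5:45
c14: - | r0:Mul1,r1:2,r2:Mul2,r3:5,r4:5,r5:45
c15: - | r0:Mul1,r1:2,r2:Mul2,r3:5,r4:5,r5:45
c16: CDB Mul1=1600 | r0:1600,r1:2,r2:Mul2,r3:5,r4:5,r5:45
c17: - | r0:1600,r1:2,r2:Mul2,r3:5,r4:5,r5:45

STATUS = VALUE 45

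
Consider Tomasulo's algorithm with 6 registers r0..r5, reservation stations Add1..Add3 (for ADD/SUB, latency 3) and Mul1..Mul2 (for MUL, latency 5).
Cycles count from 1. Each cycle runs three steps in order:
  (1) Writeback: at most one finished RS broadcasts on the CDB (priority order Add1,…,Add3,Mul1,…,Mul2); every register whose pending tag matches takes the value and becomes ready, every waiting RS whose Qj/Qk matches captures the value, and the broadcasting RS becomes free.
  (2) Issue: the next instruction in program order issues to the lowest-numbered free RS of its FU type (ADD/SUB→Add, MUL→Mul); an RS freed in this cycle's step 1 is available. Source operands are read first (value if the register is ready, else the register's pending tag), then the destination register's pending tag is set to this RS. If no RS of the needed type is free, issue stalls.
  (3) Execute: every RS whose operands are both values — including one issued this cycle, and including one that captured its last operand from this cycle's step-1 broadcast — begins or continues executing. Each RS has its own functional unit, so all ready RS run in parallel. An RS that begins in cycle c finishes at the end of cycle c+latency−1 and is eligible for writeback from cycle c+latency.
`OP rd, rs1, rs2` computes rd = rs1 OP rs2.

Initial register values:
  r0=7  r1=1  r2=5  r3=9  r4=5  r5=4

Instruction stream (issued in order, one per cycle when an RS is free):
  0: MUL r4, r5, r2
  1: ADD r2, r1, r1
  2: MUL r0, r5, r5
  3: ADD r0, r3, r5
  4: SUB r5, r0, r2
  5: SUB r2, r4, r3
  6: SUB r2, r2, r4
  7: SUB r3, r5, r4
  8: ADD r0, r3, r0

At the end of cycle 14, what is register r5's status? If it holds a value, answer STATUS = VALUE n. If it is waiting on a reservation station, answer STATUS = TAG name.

STATUS = VALUE 11

c1: issue MUL r4<-Mul1 | r0:7,r1:1,r2:5,r3:9,r4:Mul1,r5:4
c2: issue ADD r2<-Add1 | r0:7,r1:1,r2:Add1,r3:9,r4:Mul1,r5:4
c3: issue MUL r0<-Mul2 | r0:Mul2,r1:1,r2:Add1,r3:9,r4:Mul1,r5:4
c4: issue ADD r0<-Add2 | r0:Add2,r1:1,r2:Add1,r3:9,r4:Mul1,r5:4
c5: CDB Add1=2; issue SUB r5<-Add1 | r0:Add2,r1:1,r2:2,r3:9,r4:Mul1,r5:Add1
c6: CDB Mul1=20; issue SUB r2<-Add3 | r0:Add2,r1:1,r2:Add3,r3:9,r4:20,r5:Add1
c7: CDB Add2=13; issue SUB r2<-Add2 | r0:13,r1:1,r2:Add2,r3:9,r4:20,r5:Add1
c8: CDB Mul2=16; stall | r0:13,r1:1,r2:Add2,r3:9,r4:20,r5:Add1
c9: CDB Add3=11; issue SUB r3<-Add3 | r0:13,r1:1,r2:Add2,r3:Add3,r4:20,r5:Add1
c10: CDB Add1=11; issue ADD r0<-Add1 | r0:Add1,r1:1,r2:Add2,r3:Add3,r4:20,r5:11
c11: - | r0:Add1,r1:1,r2:Add2,r3:Add3,r4:20,r5:11
c12: CDB Add2=-9 | r0:Add1,r1:1,r2:-9,r3:Add3,r4:20,r5:11
c13: CDB Add3=-9 | r0:Add1,r1:1,r2:-9,r3:-9,r4:20,r5:11
c14: - | r0:Add1,r1:1,r2:-9,r3:-9,r4:20,r5:11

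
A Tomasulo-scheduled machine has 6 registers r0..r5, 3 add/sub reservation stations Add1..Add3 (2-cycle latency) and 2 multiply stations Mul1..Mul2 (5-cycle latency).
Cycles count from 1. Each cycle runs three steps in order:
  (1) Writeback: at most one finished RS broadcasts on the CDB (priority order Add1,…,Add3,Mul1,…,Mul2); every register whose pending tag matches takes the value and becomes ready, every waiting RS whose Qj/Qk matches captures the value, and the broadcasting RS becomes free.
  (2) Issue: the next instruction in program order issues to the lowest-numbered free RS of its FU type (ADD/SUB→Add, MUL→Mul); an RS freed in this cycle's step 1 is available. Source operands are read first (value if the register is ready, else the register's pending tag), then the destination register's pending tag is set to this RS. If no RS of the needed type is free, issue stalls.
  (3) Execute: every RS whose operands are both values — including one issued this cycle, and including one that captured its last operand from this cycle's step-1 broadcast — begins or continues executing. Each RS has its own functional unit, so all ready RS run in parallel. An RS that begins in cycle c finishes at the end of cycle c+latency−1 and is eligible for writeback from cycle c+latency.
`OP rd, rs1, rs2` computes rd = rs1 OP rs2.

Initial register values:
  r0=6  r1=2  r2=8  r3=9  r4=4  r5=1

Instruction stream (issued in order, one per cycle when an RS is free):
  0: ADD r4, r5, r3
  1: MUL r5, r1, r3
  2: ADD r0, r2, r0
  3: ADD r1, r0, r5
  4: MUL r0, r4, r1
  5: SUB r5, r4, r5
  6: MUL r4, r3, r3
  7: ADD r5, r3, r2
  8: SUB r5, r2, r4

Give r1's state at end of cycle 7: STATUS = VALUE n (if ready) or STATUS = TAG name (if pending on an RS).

STATUS = TAG Add2

  c1: issue ADD r4<-Add1  regs: r0:6,r1:2,r2:8,r3:9,r4:Add1,r5:1
  c2: issue MUL r5<-Mul1  regs: r0:6,r1:2,r2:8,r3:9,r4:Add1,r5:Mul1
  c3: CDB Add1=10; issue ADD r0<-Add1  regs: r0:Add1,r1:2,r2:8,r3:9,r4:10,r5:Mul1
  c4: issue ADD r1<-Add2  regs: r0:Add1,r1:Add2,r2:8,r3:9,r4:10,r5:Mul1
  c5: CDB Add1=14; issue MUL r0<-Mul2  regs: r0:Mul2,r1:Add2,r2:8,r3:9,r4:10,r5:Mul1
  c6: issue SUB r5<-Add1  regs: r0:Mul2,r1:Add2,r2:8,r3:9,r4:10,r5:Add1
  c7: CDB Mul1=18; issue MUL r4<-Mul1  regs: r0:Mul2,r1:Add2,r2:8,r3:9,r4:Mul1,r5:Add1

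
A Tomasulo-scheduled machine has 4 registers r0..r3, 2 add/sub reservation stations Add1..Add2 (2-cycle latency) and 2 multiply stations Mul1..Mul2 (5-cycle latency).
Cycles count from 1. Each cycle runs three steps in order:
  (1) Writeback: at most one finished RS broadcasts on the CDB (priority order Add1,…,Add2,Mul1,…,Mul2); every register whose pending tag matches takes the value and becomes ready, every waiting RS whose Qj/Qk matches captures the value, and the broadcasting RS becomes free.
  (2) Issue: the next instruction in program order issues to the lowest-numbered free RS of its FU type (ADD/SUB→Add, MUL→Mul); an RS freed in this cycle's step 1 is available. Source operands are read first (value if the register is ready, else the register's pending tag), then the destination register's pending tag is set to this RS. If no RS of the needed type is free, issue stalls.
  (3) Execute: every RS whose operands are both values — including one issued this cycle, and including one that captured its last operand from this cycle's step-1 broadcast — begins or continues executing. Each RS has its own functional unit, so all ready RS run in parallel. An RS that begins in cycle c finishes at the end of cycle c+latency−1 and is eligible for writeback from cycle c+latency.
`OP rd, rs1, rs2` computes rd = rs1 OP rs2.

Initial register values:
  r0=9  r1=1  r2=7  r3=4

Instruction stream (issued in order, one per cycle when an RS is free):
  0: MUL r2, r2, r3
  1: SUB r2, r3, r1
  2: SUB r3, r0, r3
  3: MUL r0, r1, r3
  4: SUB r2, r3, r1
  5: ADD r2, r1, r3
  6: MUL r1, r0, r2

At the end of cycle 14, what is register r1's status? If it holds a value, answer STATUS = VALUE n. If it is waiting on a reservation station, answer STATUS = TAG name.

  c1: issue MUL r2<-Mul1  regs: r0:9,r1:1,r2:Mul1,r3:4
  c2: issue SUB r2<-Add1  regs: r0:9,r1:1,r2:Add1,r3:4
  c3: issue SUB r3<-Add2  regs: r0:9,r1:1,r2:Add1,r3:Add2
  c4: CDB Add1=3; issue MUL r0<-Mul2  regs: r0:Mul2,r1:1,r2:3,r3:Add2
  c5: CDB Add2=5; issue SUB r2<-Add1  regs: r0:Mul2,r1:1,r2:Add1,r3:5
  c6: CDB Mul1=28; issue ADD r2<-Add2  regs: r0:Mul2,r1:1,r2:Add2,r3:5
  c7: CDB Add1=4; issue MUL r1<-Mul1  regs: r0:Mul2,r1:Mul1,r2:Add2,r3:5
  c8: CDB Add2=6  regs: r0:Mul2,r1:Mul1,r2:6,r3:5
  c9: -  regs: r0:Mul2,r1:Mul1,r2:6,r3:5
  c10: CDB Mul2=5  regs: r0:5,r1:Mul1,r2:6,r3:5
  c11: -  regs: r0:5,r1:Mul1,r2:6,r3:5
  c12: -  regs: r0:5,r1:Mul1,r2:6,r3:5
  c13: -  regs: r0:5,r1:Mul1,r2:6,r3:5
  c14: -  regs: r0:5,r1:Mul1,r2:6,r3:5

STATUS = TAG Mul1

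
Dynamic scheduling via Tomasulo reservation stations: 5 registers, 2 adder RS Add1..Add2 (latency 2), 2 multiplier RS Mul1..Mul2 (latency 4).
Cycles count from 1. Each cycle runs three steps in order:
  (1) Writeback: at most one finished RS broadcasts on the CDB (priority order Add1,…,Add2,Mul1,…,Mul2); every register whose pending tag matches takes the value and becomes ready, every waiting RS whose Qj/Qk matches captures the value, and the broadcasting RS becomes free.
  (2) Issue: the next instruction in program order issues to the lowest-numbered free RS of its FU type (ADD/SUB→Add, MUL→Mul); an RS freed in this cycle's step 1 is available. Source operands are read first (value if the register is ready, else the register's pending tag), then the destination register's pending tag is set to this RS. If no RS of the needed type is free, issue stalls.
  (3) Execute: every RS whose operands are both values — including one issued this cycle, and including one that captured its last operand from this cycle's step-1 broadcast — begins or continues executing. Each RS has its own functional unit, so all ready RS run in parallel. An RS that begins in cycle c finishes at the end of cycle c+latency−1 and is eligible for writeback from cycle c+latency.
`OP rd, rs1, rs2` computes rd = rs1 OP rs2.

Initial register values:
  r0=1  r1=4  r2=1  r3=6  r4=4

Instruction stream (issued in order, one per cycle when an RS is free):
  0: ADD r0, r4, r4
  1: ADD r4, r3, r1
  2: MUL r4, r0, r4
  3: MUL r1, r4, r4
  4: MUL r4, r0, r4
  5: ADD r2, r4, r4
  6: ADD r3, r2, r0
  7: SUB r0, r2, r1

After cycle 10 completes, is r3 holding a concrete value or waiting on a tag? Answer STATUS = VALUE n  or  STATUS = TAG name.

  c1: issue ADD r0<-Add1  regs: r0:Add1,r1:4,r2:1,r3:6,r4:4
  c2: issue ADD r4<-Add2  regs: r0:Add1,r1:4,r2:1,r3:6,r4:Add2
  c3: CDB Add1=8; issue MUL r4<-Mul1  regs: r0:8,r1:4,r2:1,r3:6,r4:Mul1
  c4: CDB Add2=10; issue MUL r1<-Mul2  regs: r0:8,r1:Mul2,r2:1,r3:6,r4:Mul1
  c5: stall  regs: r0:8,r1:Mul2,r2:1,r3:6,r4:Mul1
  c6: stall  regs: r0:8,r1:Mul2,r2:1,r3:6,r4:Mul1
  c7: stall  regs: r0:8,r1:Mul2,r2:1,r3:6,r4:Mul1
  c8: CDB Mul1=80; issue MUL r4<-Mul1  regs: r0:8,r1:Mul2,r2:1,r3:6,r4:Mul1
  c9: issue ADD r2<-Add1  regs: r0:8,r1:Mul2,r2:Add1,r3:6,r4:Mul1
  c10: issue ADD r3<-Add2  regs: r0:8,r1:Mul2,r2:Add1,r3:Add2,r4:Mul1

STATUS = TAG Add2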